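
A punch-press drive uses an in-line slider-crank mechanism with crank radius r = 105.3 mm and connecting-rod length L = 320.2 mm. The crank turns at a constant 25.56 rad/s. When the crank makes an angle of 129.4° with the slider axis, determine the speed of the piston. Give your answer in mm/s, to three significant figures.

1630

ω = 25.56 rad/s
For an in-line slider-crank, x = r cosθ + √(L² − r² sin²θ), so v = −rω sinθ·[1 + r cosθ/√(L² − r² sin²θ)].
With r = 0.1053 m, L = 0.3202 m, θ = 129.4°: √(L² − r² sin²θ) = 0.30969 m.
v = −0.1053·25.56·0.77273·[1 + 0.1053·-0.63473/0.30969] = -1.6309 m/s.
|v| = 1.6309 m/s = 1630.9 mm/s.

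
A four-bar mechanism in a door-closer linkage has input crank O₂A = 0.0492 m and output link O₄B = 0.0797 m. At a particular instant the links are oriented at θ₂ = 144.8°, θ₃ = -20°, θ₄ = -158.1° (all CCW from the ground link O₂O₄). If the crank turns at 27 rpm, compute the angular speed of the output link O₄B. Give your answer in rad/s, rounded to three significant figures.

0.685

ω₂ = 2.827 rad/s (from 27 rpm).
Differentiating the loop-closure r₂e^{iθ₂}+r₃e^{iθ₃}=r₁+r₄e^{iθ₄} gives r₂ω₂e^{iθ₂}+r₃ω₃e^{iθ₃}=r₄ω₄e^{iθ₄}.
Eliminating the other unknown: ω₄ = r₂ω₂ sin(θ₂−θ₃) / [r₄ sin(θ₄−θ₃)].
Numerator sine = +0.26219; denominator sine = -0.66783.
Result = 0.0492·2.827·(+0.26219) / (0.0797·(-0.66783)) = -0.68525 rad/s; magnitude 0.68525 rad/s.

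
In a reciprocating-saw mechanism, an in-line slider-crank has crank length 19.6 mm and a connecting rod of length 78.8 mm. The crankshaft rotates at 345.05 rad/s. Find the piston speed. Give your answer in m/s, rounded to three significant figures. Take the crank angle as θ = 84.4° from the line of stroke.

6.90

ω = 345.1 rad/s
For an in-line slider-crank, x = r cosθ + √(L² − r² sin²θ), so v = −rω sinθ·[1 + r cosθ/√(L² − r² sin²θ)].
With r = 0.0196 m, L = 0.0788 m, θ = 84.4°: √(L² − r² sin²θ) = 0.076347 m.
v = −0.0196·345.1·0.99523·[1 + 0.0196·0.09758/0.076347] = -6.8993 m/s.
|v| = 6.8993 m/s.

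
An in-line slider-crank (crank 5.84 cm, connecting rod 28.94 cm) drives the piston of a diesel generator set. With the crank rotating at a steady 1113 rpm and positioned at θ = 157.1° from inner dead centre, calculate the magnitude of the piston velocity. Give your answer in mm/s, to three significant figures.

ω = 2π·1113/60 = 116.6 rad/s
For an in-line slider-crank, x = r cosθ + √(L² − r² sin²θ), so v = −rω sinθ·[1 + r cosθ/√(L² − r² sin²θ)].
With r = 0.0584 m, L = 0.2894 m, θ = 157.1°: √(L² − r² sin²θ) = 0.28851 m.
v = −0.0584·116.6·0.38912·[1 + 0.0584·-0.92119/0.28851] = -2.1548 m/s.
|v| = 2.1548 m/s = 2154.8 mm/s.

2150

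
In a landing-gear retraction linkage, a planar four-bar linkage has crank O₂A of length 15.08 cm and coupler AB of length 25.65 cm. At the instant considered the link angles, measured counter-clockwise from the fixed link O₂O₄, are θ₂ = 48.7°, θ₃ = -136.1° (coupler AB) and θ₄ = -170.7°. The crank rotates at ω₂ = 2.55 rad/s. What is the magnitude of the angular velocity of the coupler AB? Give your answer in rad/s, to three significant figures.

ω₂ = 2.55 rad/s
Differentiating the loop-closure r₂e^{iθ₂}+r₃e^{iθ₃}=r₁+r₄e^{iθ₄} gives r₂ω₂e^{iθ₂}+r₃ω₃e^{iθ₃}=r₄ω₄e^{iθ₄}.
Eliminating the other unknown: ω₃ = r₂ω₂ sin(θ₄−θ₂) / [r₃ sin(θ₃−θ₄)].
Numerator sine = +0.63473; denominator sine = +0.56784.
Result = 0.1508·2.55·(+0.63473) / (0.2565·(+0.56784)) = +1.6758 rad/s; magnitude 1.6758 rad/s.

1.68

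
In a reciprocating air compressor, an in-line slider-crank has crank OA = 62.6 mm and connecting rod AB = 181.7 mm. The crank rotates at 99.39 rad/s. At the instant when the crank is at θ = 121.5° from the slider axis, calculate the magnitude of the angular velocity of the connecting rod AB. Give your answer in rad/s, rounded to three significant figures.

ω = 99.39 rad/s
The rod makes angle φ with the slider axis where L sinφ = r sinθ; differentiating, L cosφ·φ̇ = r ω cosθ.
L cosφ = √(L² − r² sin²θ) = 0.17368 m.
|ω_rod| = r ω |cosθ| / √(L² − r² sin²θ) = 0.0626·99.39·0.52250/0.17368 = 18.717 rad/s.

18.7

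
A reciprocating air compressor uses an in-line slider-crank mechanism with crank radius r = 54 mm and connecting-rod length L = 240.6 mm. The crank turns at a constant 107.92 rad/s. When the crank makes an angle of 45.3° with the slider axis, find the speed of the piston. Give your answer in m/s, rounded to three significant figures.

4.80

ω = 107.9 rad/s
For an in-line slider-crank, x = r cosθ + √(L² − r² sin²θ), so v = −rω sinθ·[1 + r cosθ/√(L² − r² sin²θ)].
With r = 0.054 m, L = 0.2406 m, θ = 45.3°: √(L² − r² sin²θ) = 0.23752 m.
v = −0.054·107.9·0.71080·[1 + 0.054·0.70339/0.23752] = -4.8047 m/s.
|v| = 4.8047 m/s.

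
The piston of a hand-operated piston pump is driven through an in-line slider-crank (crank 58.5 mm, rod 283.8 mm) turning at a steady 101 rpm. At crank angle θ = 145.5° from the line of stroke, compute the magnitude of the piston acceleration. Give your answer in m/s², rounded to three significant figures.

4.89

ω = 2π·101/60 = 10.58 rad/s
x(θ) = r cosθ + √(L² − r² sin²θ); with ω constant, a = ω²·d²x/dθ².
d²x/dθ² = −r cosθ − r²(cos2θ)/√u − r⁴ sin²2θ/(4u^{3/2}),  u = L² − r² sin²θ = 0.0794445 m².
Substituting r = 0.0585 m, L = 0.2838 m, θ = 145.5°: d²x/dθ² = +0.043746 m.
a = ω²·d²x/dθ² = (10.58)²·(+0.043746) = +4.8937 m/s²;  |a| = 4.8937 m/s².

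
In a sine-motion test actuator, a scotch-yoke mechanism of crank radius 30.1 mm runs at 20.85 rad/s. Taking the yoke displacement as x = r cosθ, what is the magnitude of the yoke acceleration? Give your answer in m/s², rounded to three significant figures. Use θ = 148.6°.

11.2

ω = 20.85 rad/s
x = r cosθ ⇒ ẍ = −rω² cosθ (ω constant).
|a| = rω²|cosθ| = 0.0301·(20.85)²·|cos 148.6°| = 11.169 m/s².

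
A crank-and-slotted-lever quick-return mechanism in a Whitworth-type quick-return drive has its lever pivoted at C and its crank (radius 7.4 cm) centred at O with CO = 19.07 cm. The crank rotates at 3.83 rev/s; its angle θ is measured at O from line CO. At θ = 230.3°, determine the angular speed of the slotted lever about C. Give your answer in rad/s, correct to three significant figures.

3.58

ω = 24.06 rad/s (from 3.83 rev/s).
Crank pin A relative to C: A = (d + r cosθ, r sinθ); lever angle φ = atan2(r sinθ, d + r cosθ).
Differentiating tanφ: φ̇ = rω(d cosθ + r)/(d² + r² + 2dr cosθ).
d² + r² + 2dr cosθ = |CA|² = 0.0238142 m²;  d cosθ + r = -0.047813 m.
|ω_lever| = |0.074·24.06·-0.047813| / 0.0238142 = 3.5754 rad/s.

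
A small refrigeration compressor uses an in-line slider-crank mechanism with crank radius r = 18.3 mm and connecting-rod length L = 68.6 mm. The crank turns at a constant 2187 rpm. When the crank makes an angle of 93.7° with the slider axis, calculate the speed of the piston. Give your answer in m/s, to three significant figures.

ω = 2π·2187/60 = 229 rad/s
For an in-line slider-crank, x = r cosθ + √(L² − r² sin²θ), so v = −rω sinθ·[1 + r cosθ/√(L² − r² sin²θ)].
With r = 0.0183 m, L = 0.0686 m, θ = 93.7°: √(L² − r² sin²θ) = 0.066125 m.
v = −0.0183·229·0.99792·[1 + 0.0183·-0.06453/0.066125] = -4.1077 m/s.
|v| = 4.1077 m/s.

4.11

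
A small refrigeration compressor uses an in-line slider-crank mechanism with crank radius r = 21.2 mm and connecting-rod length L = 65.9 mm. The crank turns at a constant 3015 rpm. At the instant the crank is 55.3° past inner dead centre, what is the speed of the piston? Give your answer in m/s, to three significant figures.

6.55

ω = 2π·3015/60 = 315.7 rad/s
For an in-line slider-crank, x = r cosθ + √(L² − r² sin²θ), so v = −rω sinθ·[1 + r cosθ/√(L² − r² sin²θ)].
With r = 0.0212 m, L = 0.0659 m, θ = 55.3°: √(L² − r² sin²θ) = 0.063553 m.
v = −0.0212·315.7·0.82214·[1 + 0.0212·0.56928/0.063553] = -6.548 m/s.
|v| = 6.548 m/s.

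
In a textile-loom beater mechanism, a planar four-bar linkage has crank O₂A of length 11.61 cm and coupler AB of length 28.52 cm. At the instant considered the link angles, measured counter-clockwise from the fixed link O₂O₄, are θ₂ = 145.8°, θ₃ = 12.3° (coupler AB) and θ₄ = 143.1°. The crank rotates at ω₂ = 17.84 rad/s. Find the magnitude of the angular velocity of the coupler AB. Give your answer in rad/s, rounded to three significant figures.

0.452

ω₂ = 17.84 rad/s
Differentiating the loop-closure r₂e^{iθ₂}+r₃e^{iθ₃}=r₁+r₄e^{iθ₄} gives r₂ω₂e^{iθ₂}+r₃ω₃e^{iθ₃}=r₄ω₄e^{iθ₄}.
Eliminating the other unknown: ω₃ = r₂ω₂ sin(θ₄−θ₂) / [r₃ sin(θ₃−θ₄)].
Numerator sine = -0.04711; denominator sine = -0.75700.
Result = 0.1161·17.84·(-0.04711) / (0.2852·(-0.75700)) = +0.45192 rad/s; magnitude 0.45192 rad/s.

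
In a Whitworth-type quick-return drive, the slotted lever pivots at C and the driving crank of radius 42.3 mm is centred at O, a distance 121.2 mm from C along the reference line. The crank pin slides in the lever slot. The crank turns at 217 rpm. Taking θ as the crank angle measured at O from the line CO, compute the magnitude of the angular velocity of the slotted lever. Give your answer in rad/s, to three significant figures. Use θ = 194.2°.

11.1

ω = 22.72 rad/s (from 217 rpm).
Crank pin A relative to C: A = (d + r cosθ, r sinθ); lever angle φ = atan2(r sinθ, d + r cosθ).
Differentiating tanφ: φ̇ = rω(d cosθ + r)/(d² + r² + 2dr cosθ).
d² + r² + 2dr cosθ = |CA|² = 0.0065385 m²;  d cosθ + r = -0.075197 m.
|ω_lever| = |0.0423·22.72·-0.075197| / 0.0065385 = 11.055 rad/s.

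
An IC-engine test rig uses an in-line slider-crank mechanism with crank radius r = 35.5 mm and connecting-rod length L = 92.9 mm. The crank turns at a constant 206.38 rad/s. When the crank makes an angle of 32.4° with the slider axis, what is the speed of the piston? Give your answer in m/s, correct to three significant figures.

ω = 206.4 rad/s
For an in-line slider-crank, x = r cosθ + √(L² − r² sin²θ), so v = −rω sinθ·[1 + r cosθ/√(L² − r² sin²θ)].
With r = 0.0355 m, L = 0.0929 m, θ = 32.4°: √(L² − r² sin²θ) = 0.090932 m.
v = −0.0355·206.4·0.53583·[1 + 0.0355·0.84433/0.090932] = -5.2198 m/s.
|v| = 5.2198 m/s.

5.22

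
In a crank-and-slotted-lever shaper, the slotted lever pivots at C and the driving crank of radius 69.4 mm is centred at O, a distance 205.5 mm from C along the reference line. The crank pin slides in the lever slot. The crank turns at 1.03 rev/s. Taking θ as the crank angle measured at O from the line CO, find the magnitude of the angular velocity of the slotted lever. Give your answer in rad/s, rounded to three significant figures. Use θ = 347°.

ω = 6.472 rad/s (from 1.03 rev/s).
Crank pin A relative to C: A = (d + r cosθ, r sinθ); lever angle φ = atan2(r sinθ, d + r cosθ).
Differentiating tanφ: φ̇ = rω(d cosθ + r)/(d² + r² + 2dr cosθ).
d² + r² + 2dr cosθ = |CA|² = 0.074839 m²;  d cosθ + r = +0.26963 m.
|ω_lever| = |0.0694·6.472·+0.26963| / 0.074839 = 1.6182 rad/s.

1.62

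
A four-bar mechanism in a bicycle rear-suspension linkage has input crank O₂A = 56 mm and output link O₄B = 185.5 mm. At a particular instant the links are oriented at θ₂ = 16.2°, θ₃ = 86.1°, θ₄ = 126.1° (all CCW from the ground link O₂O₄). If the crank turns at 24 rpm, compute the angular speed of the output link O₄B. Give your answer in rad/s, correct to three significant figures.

1.11

ω₂ = 2.513 rad/s (from 24 rpm).
Differentiating the loop-closure r₂e^{iθ₂}+r₃e^{iθ₃}=r₁+r₄e^{iθ₄} gives r₂ω₂e^{iθ₂}+r₃ω₃e^{iθ₃}=r₄ω₄e^{iθ₄}.
Eliminating the other unknown: ω₄ = r₂ω₂ sin(θ₂−θ₃) / [r₄ sin(θ₄−θ₃)].
Numerator sine = -0.93909; denominator sine = +0.64279.
Result = 0.056·2.513·(-0.93909) / (0.1855·(+0.64279)) = -1.1085 rad/s; magnitude 1.1085 rad/s.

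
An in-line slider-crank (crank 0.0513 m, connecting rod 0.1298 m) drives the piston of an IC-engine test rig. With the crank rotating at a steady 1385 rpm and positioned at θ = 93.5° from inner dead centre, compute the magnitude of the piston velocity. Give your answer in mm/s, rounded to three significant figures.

ω = 2π·1385/60 = 145 rad/s
For an in-line slider-crank, x = r cosθ + √(L² − r² sin²θ), so v = −rω sinθ·[1 + r cosθ/√(L² − r² sin²θ)].
With r = 0.0513 m, L = 0.1298 m, θ = 93.5°: √(L² − r² sin²θ) = 0.11927 m.
v = −0.0513·145·0.99813·[1 + 0.0513·-0.06105/0.11927] = -7.2315 m/s.
|v| = 7.2315 m/s = 7231.5 mm/s.

7230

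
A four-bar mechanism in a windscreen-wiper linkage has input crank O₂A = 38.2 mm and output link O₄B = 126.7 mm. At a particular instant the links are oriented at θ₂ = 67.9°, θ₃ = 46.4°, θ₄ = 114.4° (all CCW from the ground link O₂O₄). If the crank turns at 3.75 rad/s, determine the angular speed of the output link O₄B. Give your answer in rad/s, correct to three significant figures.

0.447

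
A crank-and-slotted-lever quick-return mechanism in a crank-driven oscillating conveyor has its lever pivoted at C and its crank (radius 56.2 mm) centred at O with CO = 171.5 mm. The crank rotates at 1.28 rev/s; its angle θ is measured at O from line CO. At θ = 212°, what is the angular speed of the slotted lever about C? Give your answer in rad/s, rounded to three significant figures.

2.49

ω = 8.042 rad/s (from 1.28 rev/s).
Crank pin A relative to C: A = (d + r cosθ, r sinθ); lever angle φ = atan2(r sinθ, d + r cosθ).
Differentiating tanφ: φ̇ = rω(d cosθ + r)/(d² + r² + 2dr cosθ).
d² + r² + 2dr cosθ = |CA|² = 0.0162232 m²;  d cosθ + r = -0.08924 m.
|ω_lever| = |0.0562·8.042·-0.08924| / 0.0162232 = 2.4863 rad/s.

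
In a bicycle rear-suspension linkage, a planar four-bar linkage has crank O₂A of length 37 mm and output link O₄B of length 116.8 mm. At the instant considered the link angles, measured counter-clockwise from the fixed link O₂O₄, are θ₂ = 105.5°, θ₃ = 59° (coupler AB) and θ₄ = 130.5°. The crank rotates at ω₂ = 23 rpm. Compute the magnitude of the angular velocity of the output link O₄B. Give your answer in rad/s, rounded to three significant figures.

ω₂ = 2.409 rad/s (from 23 rpm).
Differentiating the loop-closure r₂e^{iθ₂}+r₃e^{iθ₃}=r₁+r₄e^{iθ₄} gives r₂ω₂e^{iθ₂}+r₃ω₃e^{iθ₃}=r₄ω₄e^{iθ₄}.
Eliminating the other unknown: ω₄ = r₂ω₂ sin(θ₂−θ₃) / [r₄ sin(θ₄−θ₃)].
Numerator sine = +0.72537; denominator sine = +0.94832.
Result = 0.037·2.409·(+0.72537) / (0.1168·(+0.94832)) = +0.58361 rad/s; magnitude 0.58361 rad/s.

0.584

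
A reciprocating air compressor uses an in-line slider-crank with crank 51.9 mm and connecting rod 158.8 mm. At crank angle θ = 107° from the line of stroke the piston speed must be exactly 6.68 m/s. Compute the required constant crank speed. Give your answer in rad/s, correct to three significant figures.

For an in-line slider-crank, |v_piston| = rω|sinθ|·[1 + r cosθ/√(L² − r² sin²θ)].
With r = 0.0519 m, L = 0.1588 m, θ = 107°: the bracketed kinematic factor |dx/dθ| = 0.04464 m.
ω = v/|dx/dθ| = 6.68/0.04464 = 149.64 rad/s.

150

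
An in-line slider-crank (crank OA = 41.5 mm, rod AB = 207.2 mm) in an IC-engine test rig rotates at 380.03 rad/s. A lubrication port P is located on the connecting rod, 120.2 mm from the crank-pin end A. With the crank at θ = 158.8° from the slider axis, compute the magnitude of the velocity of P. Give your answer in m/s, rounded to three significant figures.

8.00

ω = 380 rad/s.  Crank-pin speed |V_A| = rω = 15.771 m/s, perpendicular to OA.
Rod angle: sinφ = −(r/L) sinθ ⇒ φ = -4.154°; ω_rod = −rω cosθ/√(L²−r²sin²θ) = +71.152 rad/s.
V_P = V_A + ω_rod × AP, with AP = 0.1202 m along the rod.
Components: V_Px = −rω sinθ − a·ω_rod·sinφ = -5.0838 m/s;  V_Py = rω cosθ + a·ω_rod·cosφ = -6.1739 m/s.
|V_P| = √(V_Px² + V_Py²) = 7.9977 m/s.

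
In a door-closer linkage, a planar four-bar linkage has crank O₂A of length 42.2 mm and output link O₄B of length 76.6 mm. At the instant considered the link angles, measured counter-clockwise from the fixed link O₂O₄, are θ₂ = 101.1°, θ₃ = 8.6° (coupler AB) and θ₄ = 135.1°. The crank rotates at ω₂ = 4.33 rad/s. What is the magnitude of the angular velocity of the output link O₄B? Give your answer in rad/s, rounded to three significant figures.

ω₂ = 4.33 rad/s
Differentiating the loop-closure r₂e^{iθ₂}+r₃e^{iθ₃}=r₁+r₄e^{iθ₄} gives r₂ω₂e^{iθ₂}+r₃ω₃e^{iθ₃}=r₄ω₄e^{iθ₄}.
Eliminating the other unknown: ω₄ = r₂ω₂ sin(θ₂−θ₃) / [r₄ sin(θ₄−θ₃)].
Numerator sine = +0.99905; denominator sine = +0.80386.
Result = 0.0422·4.33·(+0.99905) / (0.0766·(+0.80386)) = +2.9647 rad/s; magnitude 2.9647 rad/s.

2.96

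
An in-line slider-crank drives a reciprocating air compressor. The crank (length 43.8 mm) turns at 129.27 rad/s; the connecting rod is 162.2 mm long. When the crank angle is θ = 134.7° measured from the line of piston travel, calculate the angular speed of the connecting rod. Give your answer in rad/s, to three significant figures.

25.0

ω = 129.3 rad/s
The rod makes angle φ with the slider axis where L sinφ = r sinθ; differentiating, L cosφ·φ̇ = r ω cosθ.
L cosφ = √(L² − r² sin²θ) = 0.15918 m.
|ω_rod| = r ω |cosθ| / √(L² − r² sin²θ) = 0.0438·129.3·0.70339/0.15918 = 25.019 rad/s.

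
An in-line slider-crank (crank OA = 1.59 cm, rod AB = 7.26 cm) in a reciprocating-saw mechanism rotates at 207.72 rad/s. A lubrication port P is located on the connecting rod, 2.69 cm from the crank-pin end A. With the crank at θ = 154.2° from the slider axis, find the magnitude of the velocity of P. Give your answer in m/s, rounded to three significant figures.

ω = 207.7 rad/s.  Crank-pin speed |V_A| = rω = 3.3027 m/s, perpendicular to OA.
Rod angle: sinφ = −(r/L) sinθ ⇒ φ = -5.470°; ω_rod = −rω cosθ/√(L²−r²sin²θ) = +41.145 rad/s.
V_P = V_A + ω_rod × AP, with AP = 0.0269 m along the rod.
Components: V_Px = −rω sinθ − a·ω_rod·sinφ = -1.332 m/s;  V_Py = rω cosθ + a·ω_rod·cosφ = -1.8718 m/s.
|V_P| = √(V_Px² + V_Py²) = 2.2973 m/s.

2.30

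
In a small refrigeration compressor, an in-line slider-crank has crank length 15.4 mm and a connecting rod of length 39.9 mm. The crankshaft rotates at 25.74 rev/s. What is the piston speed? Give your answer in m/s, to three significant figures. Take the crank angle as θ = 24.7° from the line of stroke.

1.41

ω = 2π·25.7 = 161.7 rad/s
For an in-line slider-crank, x = r cosθ + √(L² − r² sin²θ), so v = −rω sinθ·[1 + r cosθ/√(L² − r² sin²θ)].
With r = 0.0154 m, L = 0.0399 m, θ = 24.7°: √(L² − r² sin²θ) = 0.039378 m.
v = −0.0154·161.7·0.41787·[1 + 0.0154·0.90851/0.039378] = -1.4105 m/s.
|v| = 1.4105 m/s.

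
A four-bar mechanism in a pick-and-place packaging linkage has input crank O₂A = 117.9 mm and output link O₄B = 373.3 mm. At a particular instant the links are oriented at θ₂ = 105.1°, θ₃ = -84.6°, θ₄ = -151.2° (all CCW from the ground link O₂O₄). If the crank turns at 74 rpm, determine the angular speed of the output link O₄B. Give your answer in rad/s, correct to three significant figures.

0.449

ω₂ = 7.749 rad/s (from 74 rpm).
Differentiating the loop-closure r₂e^{iθ₂}+r₃e^{iθ₃}=r₁+r₄e^{iθ₄} gives r₂ω₂e^{iθ₂}+r₃ω₃e^{iθ₃}=r₄ω₄e^{iθ₄}.
Eliminating the other unknown: ω₄ = r₂ω₂ sin(θ₂−θ₃) / [r₄ sin(θ₄−θ₃)].
Numerator sine = -0.16849; denominator sine = -0.91775.
Result = 0.1179·7.749·(-0.16849) / (0.3733·(-0.91775)) = +0.44933 rad/s; magnitude 0.44933 rad/s.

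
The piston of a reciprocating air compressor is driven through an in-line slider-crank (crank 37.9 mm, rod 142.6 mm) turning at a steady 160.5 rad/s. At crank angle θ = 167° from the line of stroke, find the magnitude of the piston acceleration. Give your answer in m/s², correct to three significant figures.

ω = 160.5 rad/s
x(θ) = r cosθ + √(L² − r² sin²θ); with ω constant, a = ω²·d²x/dθ².
d²x/dθ² = −r cosθ − r²(cos2θ)/√u − r⁴ sin²2θ/(4u^{3/2}),  u = L² − r² sin²θ = 0.0202621 m².
Substituting r = 0.0379 m, L = 0.1426 m, θ = 167°: d²x/dθ² = +0.027824 m.
a = ω²·d²x/dθ² = (160.5)²·(+0.027824) = +716.77 m/s²;  |a| = 716.77 m/s².

717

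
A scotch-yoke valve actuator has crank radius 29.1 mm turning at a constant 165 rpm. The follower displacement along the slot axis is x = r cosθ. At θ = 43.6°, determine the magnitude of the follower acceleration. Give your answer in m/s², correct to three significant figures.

ω = 17.28 rad/s (from 165 rpm).
x = r cosθ ⇒ ẍ = −rω² cosθ (ω constant).
|a| = rω²|cosθ| = 0.0291·(17.28)²·|cos 43.6°| = 6.2916 m/s².

6.29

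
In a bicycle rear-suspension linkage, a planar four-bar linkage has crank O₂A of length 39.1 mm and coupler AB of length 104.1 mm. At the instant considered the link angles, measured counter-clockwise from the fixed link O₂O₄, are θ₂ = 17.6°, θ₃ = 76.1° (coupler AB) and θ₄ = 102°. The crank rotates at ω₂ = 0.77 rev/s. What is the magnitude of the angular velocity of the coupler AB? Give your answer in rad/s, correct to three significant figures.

ω₂ = 4.838 rad/s (from 0.77 rev/s).
Differentiating the loop-closure r₂e^{iθ₂}+r₃e^{iθ₃}=r₁+r₄e^{iθ₄} gives r₂ω₂e^{iθ₂}+r₃ω₃e^{iθ₃}=r₄ω₄e^{iθ₄}.
Eliminating the other unknown: ω₃ = r₂ω₂ sin(θ₄−θ₂) / [r₃ sin(θ₃−θ₄)].
Numerator sine = +0.99523; denominator sine = -0.43680.
Result = 0.0391·4.838·(+0.99523) / (0.1041·(-0.43680)) = -4.1403 rad/s; magnitude 4.1403 rad/s.

4.14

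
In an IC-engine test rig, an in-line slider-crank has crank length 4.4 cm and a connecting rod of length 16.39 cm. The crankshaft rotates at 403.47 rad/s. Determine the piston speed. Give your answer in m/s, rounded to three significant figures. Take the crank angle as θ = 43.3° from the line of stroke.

14.6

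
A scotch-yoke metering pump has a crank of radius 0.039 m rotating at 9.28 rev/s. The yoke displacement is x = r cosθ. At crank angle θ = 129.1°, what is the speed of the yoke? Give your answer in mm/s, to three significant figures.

1760

ω = 58.31 rad/s (from 9.28 rev/s).
x = r cosθ ⇒ ẋ = −rω sinθ.
|v| = rω|sinθ| = 0.039·58.31·|sin 129.1°| = 1.7647 m/s = 1764.7 mm/s.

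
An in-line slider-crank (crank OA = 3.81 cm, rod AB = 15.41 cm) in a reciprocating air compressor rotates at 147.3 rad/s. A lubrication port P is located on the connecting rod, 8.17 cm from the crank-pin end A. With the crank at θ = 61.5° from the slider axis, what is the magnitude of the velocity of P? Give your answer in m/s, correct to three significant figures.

5.40

ω = 147.3 rad/s.  Crank-pin speed |V_A| = rω = 5.6121 m/s, perpendicular to OA.
Rod angle: sinφ = −(r/L) sinθ ⇒ φ = -12.549°; ω_rod = −rω cosθ/√(L²−r²sin²θ) = -17.803 rad/s.
V_P = V_A + ω_rod × AP, with AP = 0.0817 m along the rod.
Components: V_Px = −rω sinθ − a·ω_rod·sinφ = -5.2481 m/s;  V_Py = rω cosθ + a·ω_rod·cosφ = +1.2581 m/s.
|V_P| = √(V_Px² + V_Py²) = 5.3968 m/s.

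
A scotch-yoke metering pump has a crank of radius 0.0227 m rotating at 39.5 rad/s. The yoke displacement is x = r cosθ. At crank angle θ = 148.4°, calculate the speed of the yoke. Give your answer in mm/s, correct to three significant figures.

ω = 39.5 rad/s
x = r cosθ ⇒ ẋ = −rω sinθ.
|v| = rω|sinθ| = 0.0227·39.5·|sin 148.4°| = 0.46983 m/s = 469.83 mm/s.

470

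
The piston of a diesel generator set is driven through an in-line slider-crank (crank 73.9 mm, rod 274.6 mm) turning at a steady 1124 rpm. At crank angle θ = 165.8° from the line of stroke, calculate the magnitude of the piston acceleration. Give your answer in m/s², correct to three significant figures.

ω = 2π·1124/60 = 117.7 rad/s
x(θ) = r cosθ + √(L² − r² sin²θ); with ω constant, a = ω²·d²x/dθ².
d²x/dθ² = −r cosθ − r²(cos2θ)/√u − r⁴ sin²2θ/(4u^{3/2}),  u = L² − r² sin²θ = 0.0750765 m².
Substituting r = 0.0739 m, L = 0.2746 m, θ = 165.8°: d²x/dθ² = +0.054027 m.
a = ω²·d²x/dθ² = (117.7)²·(+0.054027) = +748.52 m/s²;  |a| = 748.52 m/s².

749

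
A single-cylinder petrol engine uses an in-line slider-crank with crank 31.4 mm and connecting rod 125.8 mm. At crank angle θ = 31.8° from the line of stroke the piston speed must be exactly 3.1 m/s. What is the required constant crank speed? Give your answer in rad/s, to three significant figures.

154

For an in-line slider-crank, |v_piston| = rω|sinθ|·[1 + r cosθ/√(L² − r² sin²θ)].
With r = 0.0314 m, L = 0.1258 m, θ = 31.8°: the bracketed kinematic factor |dx/dθ| = 0.020087 m.
ω = v/|dx/dθ| = 3.1/0.020087 = 154.33 rad/s.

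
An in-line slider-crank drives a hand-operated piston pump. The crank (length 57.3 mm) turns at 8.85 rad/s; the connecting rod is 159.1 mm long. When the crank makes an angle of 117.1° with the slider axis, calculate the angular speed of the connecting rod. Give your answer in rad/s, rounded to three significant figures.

ω = 8.85 rad/s
The rod makes angle φ with the slider axis where L sinφ = r sinθ; differentiating, L cosφ·φ̇ = r ω cosθ.
L cosφ = √(L² − r² sin²θ) = 0.1507 m.
|ω_rod| = r ω |cosθ| / √(L² − r² sin²θ) = 0.0573·8.85·0.45554/0.1507 = 1.5329 rad/s.

1.53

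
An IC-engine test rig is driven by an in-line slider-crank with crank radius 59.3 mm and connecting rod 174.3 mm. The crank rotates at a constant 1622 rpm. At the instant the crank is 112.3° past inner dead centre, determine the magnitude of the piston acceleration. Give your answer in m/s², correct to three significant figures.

ω = 2π·1622/60 = 169.9 rad/s
x(θ) = r cosθ + √(L² − r² sin²θ); with ω constant, a = ω²·d²x/dθ².
d²x/dθ² = −r cosθ − r²(cos2θ)/√u − r⁴ sin²2θ/(4u^{3/2}),  u = L² − r² sin²θ = 0.0273703 m².
Substituting r = 0.0593 m, L = 0.1743 m, θ = 112.3°: d²x/dθ² = +0.0373 m.
a = ω²·d²x/dθ² = (169.9)²·(+0.0373) = +1076.1 m/s²;  |a| = 1076.1 m/s².

1080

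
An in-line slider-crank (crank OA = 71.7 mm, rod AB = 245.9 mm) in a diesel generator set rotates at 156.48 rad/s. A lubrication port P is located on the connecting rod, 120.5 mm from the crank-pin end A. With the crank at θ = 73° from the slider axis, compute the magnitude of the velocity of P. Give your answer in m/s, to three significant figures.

ω = 156.5 rad/s.  Crank-pin speed |V_A| = rω = 11.22 m/s, perpendicular to OA.
Rod angle: sinφ = −(r/L) sinθ ⇒ φ = -16.191°; ω_rod = −rω cosθ/√(L²−r²sin²θ) = -13.891 rad/s.
V_P = V_A + ω_rod × AP, with AP = 0.1205 m along the rod.
Components: V_Px = −rω sinθ − a·ω_rod·sinφ = -11.196 m/s;  V_Py = rω cosθ + a·ω_rod·cosφ = +1.6728 m/s.
|V_P| = √(V_Px² + V_Py²) = 11.32 m/s.

11.3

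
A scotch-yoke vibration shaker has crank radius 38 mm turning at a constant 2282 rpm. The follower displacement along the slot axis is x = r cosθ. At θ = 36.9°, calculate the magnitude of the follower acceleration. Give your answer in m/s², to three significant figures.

1740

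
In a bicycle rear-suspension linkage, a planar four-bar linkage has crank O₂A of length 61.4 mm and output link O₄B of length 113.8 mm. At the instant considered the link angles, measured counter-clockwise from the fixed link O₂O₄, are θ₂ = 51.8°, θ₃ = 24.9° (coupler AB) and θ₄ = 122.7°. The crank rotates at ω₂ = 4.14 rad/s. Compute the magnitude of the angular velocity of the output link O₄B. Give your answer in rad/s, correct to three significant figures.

1.02

ω₂ = 4.14 rad/s
Differentiating the loop-closure r₂e^{iθ₂}+r₃e^{iθ₃}=r₁+r₄e^{iθ₄} gives r₂ω₂e^{iθ₂}+r₃ω₃e^{iθ₃}=r₄ω₄e^{iθ₄}.
Eliminating the other unknown: ω₄ = r₂ω₂ sin(θ₂−θ₃) / [r₄ sin(θ₄−θ₃)].
Numerator sine = +0.45243; denominator sine = +0.99075.
Result = 0.0614·4.14·(+0.45243) / (0.1138·(+0.99075)) = +1.02 rad/s; magnitude 1.02 rad/s.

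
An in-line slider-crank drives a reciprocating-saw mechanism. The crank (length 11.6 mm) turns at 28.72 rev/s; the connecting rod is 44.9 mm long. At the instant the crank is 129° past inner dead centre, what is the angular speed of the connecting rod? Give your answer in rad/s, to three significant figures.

ω = 180.5 rad/s (converted from 28.72 rev/s).
The rod makes angle φ with the slider axis where L sinφ = r sinθ; differentiating, L cosφ·φ̇ = r ω cosθ.
L cosφ = √(L² − r² sin²θ) = 0.043986 m.
|ω_rod| = r ω |cosθ| / √(L² − r² sin²θ) = 0.0116·180.5·0.62932/0.043986 = 29.949 rad/s.

29.9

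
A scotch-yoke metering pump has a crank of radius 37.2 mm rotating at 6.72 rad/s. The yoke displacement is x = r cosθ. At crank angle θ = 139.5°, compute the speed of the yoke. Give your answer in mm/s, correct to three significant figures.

162

ω = 6.72 rad/s
x = r cosθ ⇒ ẋ = −rω sinθ.
|v| = rω|sinθ| = 0.0372·6.72·|sin 139.5°| = 0.16235 m/s = 162.35 mm/s.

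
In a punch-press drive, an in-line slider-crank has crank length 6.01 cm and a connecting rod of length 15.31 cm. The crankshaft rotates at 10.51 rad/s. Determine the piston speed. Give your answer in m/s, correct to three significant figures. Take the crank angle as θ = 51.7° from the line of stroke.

0.622

ω = 10.51 rad/s
For an in-line slider-crank, x = r cosθ + √(L² − r² sin²θ), so v = −rω sinθ·[1 + r cosθ/√(L² − r² sin²θ)].
With r = 0.0601 m, L = 0.1531 m, θ = 51.7°: √(L² − r² sin²θ) = 0.14565 m.
v = −0.0601·10.51·0.78478·[1 + 0.0601·0.61978/0.14565] = -0.62247 m/s.
|v| = 0.62247 m/s.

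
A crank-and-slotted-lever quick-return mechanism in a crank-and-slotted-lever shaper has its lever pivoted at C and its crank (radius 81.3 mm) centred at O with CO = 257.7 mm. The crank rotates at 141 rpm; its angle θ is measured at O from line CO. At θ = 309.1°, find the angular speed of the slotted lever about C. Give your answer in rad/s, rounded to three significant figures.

ω = 14.77 rad/s (from 141 rpm).
Crank pin A relative to C: A = (d + r cosθ, r sinθ); lever angle φ = atan2(r sinθ, d + r cosθ).
Differentiating tanφ: φ̇ = rω(d cosθ + r)/(d² + r² + 2dr cosθ).
d² + r² + 2dr cosθ = |CA|² = 0.0994456 m²;  d cosθ + r = +0.24383 m.
|ω_lever| = |0.0813·14.77·+0.24383| / 0.0994456 = 2.9433 rad/s.

2.94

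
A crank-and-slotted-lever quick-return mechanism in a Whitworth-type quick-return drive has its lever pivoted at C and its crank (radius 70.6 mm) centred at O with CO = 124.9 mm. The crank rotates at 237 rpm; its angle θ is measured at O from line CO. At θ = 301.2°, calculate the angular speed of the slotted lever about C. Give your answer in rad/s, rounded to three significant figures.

ω = 24.82 rad/s (from 237 rpm).
Crank pin A relative to C: A = (d + r cosθ, r sinθ); lever angle φ = atan2(r sinθ, d + r cosθ).
Differentiating tanφ: φ̇ = rω(d cosθ + r)/(d² + r² + 2dr cosθ).
d² + r² + 2dr cosθ = |CA|² = 0.0297202 m²;  d cosθ + r = +0.1353 m.
|ω_lever| = |0.0706·24.82·+0.1353| / 0.0297202 = 7.9769 rad/s.

7.98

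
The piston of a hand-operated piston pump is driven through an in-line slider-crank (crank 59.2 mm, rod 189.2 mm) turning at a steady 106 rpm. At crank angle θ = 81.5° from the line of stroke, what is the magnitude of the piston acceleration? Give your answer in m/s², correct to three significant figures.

ω = 2π·106/60 = 11.1 rad/s
x(θ) = r cosθ + √(L² − r² sin²θ); with ω constant, a = ω²·d²x/dθ².
d²x/dθ² = −r cosθ − r²(cos2θ)/√u − r⁴ sin²2θ/(4u^{3/2}),  u = L² − r² sin²θ = 0.0323686 m².
Substituting r = 0.0592 m, L = 0.1892 m, θ = 81.5°: d²x/dθ² = +0.0098331 m.
a = ω²·d²x/dθ² = (11.1)²·(+0.0098331) = +1.2116 m/s²;  |a| = 1.2116 m/s².

1.21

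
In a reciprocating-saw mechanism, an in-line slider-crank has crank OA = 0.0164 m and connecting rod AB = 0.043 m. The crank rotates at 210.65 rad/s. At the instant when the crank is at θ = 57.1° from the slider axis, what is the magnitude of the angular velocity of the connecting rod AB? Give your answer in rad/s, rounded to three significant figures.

46.1

ω = 210.7 rad/s
The rod makes angle φ with the slider axis where L sinφ = r sinθ; differentiating, L cosφ·φ̇ = r ω cosθ.
L cosφ = √(L² − r² sin²θ) = 0.040736 m.
|ω_rod| = r ω |cosθ| / √(L² − r² sin²θ) = 0.0164·210.7·0.54317/0.040736 = 46.065 rad/s.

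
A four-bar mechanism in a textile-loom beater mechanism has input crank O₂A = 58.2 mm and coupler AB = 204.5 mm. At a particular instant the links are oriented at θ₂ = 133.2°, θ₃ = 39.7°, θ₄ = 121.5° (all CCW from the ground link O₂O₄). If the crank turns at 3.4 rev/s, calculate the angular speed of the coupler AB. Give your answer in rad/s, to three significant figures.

ω₂ = 21.36 rad/s (from 3.4 rev/s).
Differentiating the loop-closure r₂e^{iθ₂}+r₃e^{iθ₃}=r₁+r₄e^{iθ₄} gives r₂ω₂e^{iθ₂}+r₃ω₃e^{iθ₃}=r₄ω₄e^{iθ₄}.
Eliminating the other unknown: ω₃ = r₂ω₂ sin(θ₄−θ₂) / [r₃ sin(θ₃−θ₄)].
Numerator sine = -0.20279; denominator sine = -0.98978.
Result = 0.0582·21.36·(-0.20279) / (0.2045·(-0.98978)) = +1.2456 rad/s; magnitude 1.2456 rad/s.

1.25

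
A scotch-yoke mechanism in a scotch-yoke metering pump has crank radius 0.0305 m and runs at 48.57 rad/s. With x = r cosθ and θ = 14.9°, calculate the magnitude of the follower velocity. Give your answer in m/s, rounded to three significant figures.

ω = 48.57 rad/s
x = r cosθ ⇒ ẋ = −rω sinθ.
|v| = rω|sinθ| = 0.0305·48.57·|sin 14.9°| = 0.38091 m/s.

0.381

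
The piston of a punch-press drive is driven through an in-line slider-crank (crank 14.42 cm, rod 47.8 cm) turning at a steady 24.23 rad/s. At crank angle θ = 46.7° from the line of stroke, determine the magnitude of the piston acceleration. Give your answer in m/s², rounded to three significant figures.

ω = 24.23 rad/s
x(θ) = r cosθ + √(L² − r² sin²θ); with ω constant, a = ω²·d²x/dθ².
d²x/dθ² = −r cosθ − r²(cos2θ)/√u − r⁴ sin²2θ/(4u^{3/2}),  u = L² − r² sin²θ = 0.217471 m².
Substituting r = 0.1442 m, L = 0.478 m, θ = 46.7°: d²x/dθ² = -0.097313 m.
a = ω²·d²x/dθ² = (24.23)²·(-0.097313) = -57.132 m/s²;  |a| = 57.132 m/s².

57.1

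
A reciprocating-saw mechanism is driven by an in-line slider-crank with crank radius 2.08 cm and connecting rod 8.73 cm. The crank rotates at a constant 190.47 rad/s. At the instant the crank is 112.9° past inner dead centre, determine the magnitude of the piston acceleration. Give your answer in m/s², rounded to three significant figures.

421

ω = 190.5 rad/s
x(θ) = r cosθ + √(L² − r² sin²θ); with ω constant, a = ω²·d²x/dθ².
d²x/dθ² = −r cosθ − r²(cos2θ)/√u − r⁴ sin²2θ/(4u^{3/2}),  u = L² − r² sin²θ = 0.00725416 m².
Substituting r = 0.0208 m, L = 0.0873 m, θ = 112.9°: d²x/dθ² = +0.011596 m.
a = ω²·d²x/dθ² = (190.5)²·(+0.011596) = +420.7 m/s²;  |a| = 420.7 m/s².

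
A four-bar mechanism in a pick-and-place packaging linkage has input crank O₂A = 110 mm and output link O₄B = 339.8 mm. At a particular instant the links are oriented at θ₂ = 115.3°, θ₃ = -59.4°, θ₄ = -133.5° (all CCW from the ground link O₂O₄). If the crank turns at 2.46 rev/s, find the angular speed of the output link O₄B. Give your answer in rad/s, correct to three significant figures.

ω₂ = 15.46 rad/s (from 2.46 rev/s).
Differentiating the loop-closure r₂e^{iθ₂}+r₃e^{iθ₃}=r₁+r₄e^{iθ₄} gives r₂ω₂e^{iθ₂}+r₃ω₃e^{iθ₃}=r₄ω₄e^{iθ₄}.
Eliminating the other unknown: ω₄ = r₂ω₂ sin(θ₂−θ₃) / [r₄ sin(θ₄−θ₃)].
Numerator sine = +0.09237; denominator sine = -0.96174.
Result = 0.11·15.46·(+0.09237) / (0.3398·(-0.96174)) = -0.48057 rad/s; magnitude 0.48057 rad/s.

0.481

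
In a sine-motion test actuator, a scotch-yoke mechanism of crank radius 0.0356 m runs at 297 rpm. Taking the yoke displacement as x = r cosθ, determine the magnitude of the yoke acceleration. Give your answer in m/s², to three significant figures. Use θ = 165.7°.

33.4

ω = 31.1 rad/s (from 297 rpm).
x = r cosθ ⇒ ẍ = −rω² cosθ (ω constant).
|a| = rω²|cosθ| = 0.0356·(31.1)²·|cos 165.7°| = 33.37 m/s².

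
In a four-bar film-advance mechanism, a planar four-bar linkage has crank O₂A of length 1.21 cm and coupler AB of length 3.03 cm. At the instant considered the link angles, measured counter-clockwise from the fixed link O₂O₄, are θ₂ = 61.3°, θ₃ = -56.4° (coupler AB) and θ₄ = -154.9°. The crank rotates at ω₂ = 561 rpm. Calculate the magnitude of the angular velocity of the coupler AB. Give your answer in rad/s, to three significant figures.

14.0

ω₂ = 58.75 rad/s (from 561 rpm).
Differentiating the loop-closure r₂e^{iθ₂}+r₃e^{iθ₃}=r₁+r₄e^{iθ₄} gives r₂ω₂e^{iθ₂}+r₃ω₃e^{iθ₃}=r₄ω₄e^{iθ₄}.
Eliminating the other unknown: ω₃ = r₂ω₂ sin(θ₄−θ₂) / [r₃ sin(θ₃−θ₄)].
Numerator sine = +0.59061; denominator sine = +0.98902.
Result = 0.0121·58.75·(+0.59061) / (0.0303·(+0.98902)) = +14.01 rad/s; magnitude 14.01 rad/s.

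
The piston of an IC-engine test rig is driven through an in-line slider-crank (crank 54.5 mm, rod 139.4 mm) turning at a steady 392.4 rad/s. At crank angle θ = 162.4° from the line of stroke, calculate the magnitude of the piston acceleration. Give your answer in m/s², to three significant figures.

5260

ω = 392.4 rad/s
x(θ) = r cosθ + √(L² − r² sin²θ); with ω constant, a = ω²·d²x/dθ².
d²x/dθ² = −r cosθ − r²(cos2θ)/√u − r⁴ sin²2θ/(4u^{3/2}),  u = L² − r² sin²θ = 0.0191608 m².
Substituting r = 0.0545 m, L = 0.1394 m, θ = 162.4°: d²x/dθ² = +0.034138 m.
a = ω²·d²x/dθ² = (392.4)²·(+0.034138) = +5256.6 m/s²;  |a| = 5256.6 m/s².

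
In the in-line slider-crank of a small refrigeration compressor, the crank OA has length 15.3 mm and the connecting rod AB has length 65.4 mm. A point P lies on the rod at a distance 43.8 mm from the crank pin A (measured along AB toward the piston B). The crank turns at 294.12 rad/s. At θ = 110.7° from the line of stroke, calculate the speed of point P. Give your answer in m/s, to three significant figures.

ω = 294.1 rad/s.  Crank-pin speed |V_A| = rω = 4.5 m/s, perpendicular to OA.
Rod angle: sinφ = −(r/L) sinθ ⇒ φ = -12.641°; ω_rod = −rω cosθ/√(L²−r²sin²θ) = +24.926 rad/s.
V_P = V_A + ω_rod × AP, with AP = 0.0438 m along the rod.
Components: V_Px = −rω sinθ − a·ω_rod·sinφ = -3.9706 m/s;  V_Py = rω cosθ + a·ω_rod·cosφ = -0.52535 m/s.
|V_P| = √(V_Px² + V_Py²) = 4.0052 m/s.

4.01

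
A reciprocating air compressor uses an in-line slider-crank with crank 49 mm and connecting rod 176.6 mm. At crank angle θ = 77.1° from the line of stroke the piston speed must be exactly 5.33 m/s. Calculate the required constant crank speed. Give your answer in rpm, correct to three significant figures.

For an in-line slider-crank, |v_piston| = rω|sinθ|·[1 + r cosθ/√(L² − r² sin²θ)].
With r = 0.049 m, L = 0.1766 m, θ = 77.1°: the bracketed kinematic factor |dx/dθ| = 0.050836 m.
ω = v/|dx/dθ| = 5.33/0.050836 = 104.85 rad/s.
N = 60ω/(2π) = 1001.2 rpm.

1000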